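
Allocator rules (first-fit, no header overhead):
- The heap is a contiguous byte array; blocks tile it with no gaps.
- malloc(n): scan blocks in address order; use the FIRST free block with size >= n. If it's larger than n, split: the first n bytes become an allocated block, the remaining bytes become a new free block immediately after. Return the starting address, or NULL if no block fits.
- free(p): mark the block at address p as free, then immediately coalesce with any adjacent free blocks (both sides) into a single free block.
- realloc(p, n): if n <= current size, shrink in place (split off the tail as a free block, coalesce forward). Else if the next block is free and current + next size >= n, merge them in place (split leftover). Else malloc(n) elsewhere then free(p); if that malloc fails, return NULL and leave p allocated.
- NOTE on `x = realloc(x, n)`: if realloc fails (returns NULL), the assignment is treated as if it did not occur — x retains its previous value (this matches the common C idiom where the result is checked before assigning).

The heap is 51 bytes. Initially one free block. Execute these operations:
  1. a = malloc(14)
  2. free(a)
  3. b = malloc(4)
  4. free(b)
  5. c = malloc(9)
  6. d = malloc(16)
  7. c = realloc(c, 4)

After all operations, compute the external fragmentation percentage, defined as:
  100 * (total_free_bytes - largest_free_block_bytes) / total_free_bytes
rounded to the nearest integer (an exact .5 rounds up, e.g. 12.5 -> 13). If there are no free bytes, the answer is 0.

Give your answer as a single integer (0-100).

Answer: 16

Derivation:
Op 1: a = malloc(14) -> a = 0; heap: [0-13 ALLOC][14-50 FREE]
Op 2: free(a) -> (freed a); heap: [0-50 FREE]
Op 3: b = malloc(4) -> b = 0; heap: [0-3 ALLOC][4-50 FREE]
Op 4: free(b) -> (freed b); heap: [0-50 FREE]
Op 5: c = malloc(9) -> c = 0; heap: [0-8 ALLOC][9-50 FREE]
Op 6: d = malloc(16) -> d = 9; heap: [0-8 ALLOC][9-24 ALLOC][25-50 FREE]
Op 7: c = realloc(c, 4) -> c = 0; heap: [0-3 ALLOC][4-8 FREE][9-24 ALLOC][25-50 FREE]
Free blocks: [5 26] total_free=31 largest=26 -> 100*(31-26)/31 = 500/31 ≈ 16.129 -> rounds to 16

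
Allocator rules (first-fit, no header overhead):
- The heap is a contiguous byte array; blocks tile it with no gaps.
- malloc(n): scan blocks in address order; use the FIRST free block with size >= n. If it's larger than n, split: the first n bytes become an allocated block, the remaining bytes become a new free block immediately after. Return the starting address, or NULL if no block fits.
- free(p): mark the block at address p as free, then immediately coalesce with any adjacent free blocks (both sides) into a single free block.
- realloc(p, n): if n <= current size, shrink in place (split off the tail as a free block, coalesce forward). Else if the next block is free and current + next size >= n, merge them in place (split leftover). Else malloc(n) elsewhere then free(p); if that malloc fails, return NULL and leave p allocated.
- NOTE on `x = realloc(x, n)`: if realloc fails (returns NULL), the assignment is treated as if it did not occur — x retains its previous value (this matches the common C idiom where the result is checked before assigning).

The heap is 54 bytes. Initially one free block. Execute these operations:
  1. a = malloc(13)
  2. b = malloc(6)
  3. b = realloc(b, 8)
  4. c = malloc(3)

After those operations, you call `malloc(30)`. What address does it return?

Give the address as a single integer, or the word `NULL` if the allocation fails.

Answer: 24

Derivation:
Op 1: a = malloc(13) -> a = 0; heap: [0-12 ALLOC][13-53 FREE]
Op 2: b = malloc(6) -> b = 13; heap: [0-12 ALLOC][13-18 ALLOC][19-53 FREE]
Op 3: b = realloc(b, 8) -> b = 13; heap: [0-12 ALLOC][13-20 ALLOC][21-53 FREE]
Op 4: c = malloc(3) -> c = 21; heap: [0-12 ALLOC][13-20 ALLOC][21-23 ALLOC][24-53 FREE]
malloc(30): first-fit scan over [0-12 ALLOC][13-20 ALLOC][21-23 ALLOC][24-53 FREE] -> 24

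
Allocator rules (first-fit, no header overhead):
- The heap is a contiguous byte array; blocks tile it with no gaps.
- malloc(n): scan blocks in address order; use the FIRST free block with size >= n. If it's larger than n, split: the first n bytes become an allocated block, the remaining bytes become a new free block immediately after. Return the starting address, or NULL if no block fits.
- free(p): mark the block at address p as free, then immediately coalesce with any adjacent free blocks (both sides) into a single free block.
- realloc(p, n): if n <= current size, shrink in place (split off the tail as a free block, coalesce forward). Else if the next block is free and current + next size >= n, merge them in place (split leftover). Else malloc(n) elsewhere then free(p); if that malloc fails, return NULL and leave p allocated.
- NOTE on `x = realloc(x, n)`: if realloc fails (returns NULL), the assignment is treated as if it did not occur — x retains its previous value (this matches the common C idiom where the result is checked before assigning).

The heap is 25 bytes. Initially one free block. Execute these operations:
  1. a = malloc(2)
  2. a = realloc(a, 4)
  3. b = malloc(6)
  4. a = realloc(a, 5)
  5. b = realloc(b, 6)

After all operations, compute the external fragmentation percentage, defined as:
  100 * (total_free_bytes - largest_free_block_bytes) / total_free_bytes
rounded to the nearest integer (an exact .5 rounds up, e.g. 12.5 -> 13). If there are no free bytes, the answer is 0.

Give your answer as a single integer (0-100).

Answer: 29

Derivation:
Op 1: a = malloc(2) -> a = 0; heap: [0-1 ALLOC][2-24 FREE]
Op 2: a = realloc(a, 4) -> a = 0; heap: [0-3 ALLOC][4-24 FREE]
Op 3: b = malloc(6) -> b = 4; heap: [0-3 ALLOC][4-9 ALLOC][10-24 FREE]
Op 4: a = realloc(a, 5) -> a = 10; heap: [0-3 FREE][4-9 ALLOC][10-14 ALLOC][15-24 FREE]
Op 5: b = realloc(b, 6) -> b = 4; heap: [0-3 FREE][4-9 ALLOC][10-14 ALLOC][15-24 FREE]
Free blocks: [4 10] total_free=14 largest=10 -> 100*(14-10)/14 = 400/14 ≈ 28.571 -> rounds to 29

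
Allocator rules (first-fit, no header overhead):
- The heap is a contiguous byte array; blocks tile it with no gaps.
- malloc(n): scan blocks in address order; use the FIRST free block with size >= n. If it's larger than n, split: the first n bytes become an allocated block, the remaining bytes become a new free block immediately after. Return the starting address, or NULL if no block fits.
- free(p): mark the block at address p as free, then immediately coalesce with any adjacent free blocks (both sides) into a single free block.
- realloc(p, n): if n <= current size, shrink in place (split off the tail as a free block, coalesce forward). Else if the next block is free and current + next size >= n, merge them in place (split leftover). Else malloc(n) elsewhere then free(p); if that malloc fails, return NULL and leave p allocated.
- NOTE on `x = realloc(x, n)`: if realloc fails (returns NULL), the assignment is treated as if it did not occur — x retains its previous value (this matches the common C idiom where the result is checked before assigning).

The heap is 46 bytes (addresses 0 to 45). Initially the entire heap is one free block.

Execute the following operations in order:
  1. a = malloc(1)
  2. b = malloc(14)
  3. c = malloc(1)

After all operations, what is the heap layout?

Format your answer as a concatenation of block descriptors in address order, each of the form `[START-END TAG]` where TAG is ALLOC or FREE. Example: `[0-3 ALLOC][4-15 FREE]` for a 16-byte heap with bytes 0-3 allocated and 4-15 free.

Answer: [0-0 ALLOC][1-14 ALLOC][15-15 ALLOC][16-45 FREE]

Derivation:
Op 1: a = malloc(1) -> a = 0; heap: [0-0 ALLOC][1-45 FREE]
Op 2: b = malloc(14) -> b = 1; heap: [0-0 ALLOC][1-14 ALLOC][15-45 FREE]
Op 3: c = malloc(1) -> c = 15; heap: [0-0 ALLOC][1-14 ALLOC][15-15 ALLOC][16-45 FREE]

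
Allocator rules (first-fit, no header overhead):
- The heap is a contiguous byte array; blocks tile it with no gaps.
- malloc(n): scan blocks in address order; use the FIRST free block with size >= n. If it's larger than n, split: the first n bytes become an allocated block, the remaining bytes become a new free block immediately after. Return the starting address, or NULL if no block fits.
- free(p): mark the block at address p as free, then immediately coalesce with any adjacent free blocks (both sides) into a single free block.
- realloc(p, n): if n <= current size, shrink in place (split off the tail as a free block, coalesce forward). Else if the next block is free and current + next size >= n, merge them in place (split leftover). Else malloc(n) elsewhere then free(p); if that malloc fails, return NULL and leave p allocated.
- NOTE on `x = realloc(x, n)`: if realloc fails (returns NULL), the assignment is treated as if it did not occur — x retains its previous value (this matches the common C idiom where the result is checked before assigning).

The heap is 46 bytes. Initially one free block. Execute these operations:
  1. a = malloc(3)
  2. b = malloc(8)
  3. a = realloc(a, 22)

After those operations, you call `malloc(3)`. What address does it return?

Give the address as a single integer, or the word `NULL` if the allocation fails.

Op 1: a = malloc(3) -> a = 0; heap: [0-2 ALLOC][3-45 FREE]
Op 2: b = malloc(8) -> b = 3; heap: [0-2 ALLOC][3-10 ALLOC][11-45 FREE]
Op 3: a = realloc(a, 22) -> a = 11; heap: [0-2 FREE][3-10 ALLOC][11-32 ALLOC][33-45 FREE]
malloc(3): first-fit scan over [0-2 FREE][3-10 ALLOC][11-32 ALLOC][33-45 FREE] -> 0

Answer: 0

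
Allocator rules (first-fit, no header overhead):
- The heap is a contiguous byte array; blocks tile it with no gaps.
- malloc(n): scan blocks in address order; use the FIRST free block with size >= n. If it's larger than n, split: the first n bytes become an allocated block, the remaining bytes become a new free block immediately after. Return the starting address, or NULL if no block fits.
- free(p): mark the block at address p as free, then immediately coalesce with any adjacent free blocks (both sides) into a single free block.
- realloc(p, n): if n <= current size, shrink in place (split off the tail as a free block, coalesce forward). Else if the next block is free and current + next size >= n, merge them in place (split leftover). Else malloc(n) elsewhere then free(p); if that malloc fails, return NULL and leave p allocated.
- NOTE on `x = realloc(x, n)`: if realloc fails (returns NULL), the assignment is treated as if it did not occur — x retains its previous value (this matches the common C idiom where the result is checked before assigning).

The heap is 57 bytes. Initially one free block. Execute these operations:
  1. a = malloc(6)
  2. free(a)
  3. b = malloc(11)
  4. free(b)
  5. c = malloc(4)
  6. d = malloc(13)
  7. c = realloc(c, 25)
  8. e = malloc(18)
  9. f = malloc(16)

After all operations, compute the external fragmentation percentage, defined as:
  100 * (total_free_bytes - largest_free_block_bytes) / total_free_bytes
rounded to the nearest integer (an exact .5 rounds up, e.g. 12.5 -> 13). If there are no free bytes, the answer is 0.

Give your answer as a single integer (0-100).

Op 1: a = malloc(6) -> a = 0; heap: [0-5 ALLOC][6-56 FREE]
Op 2: free(a) -> (freed a); heap: [0-56 FREE]
Op 3: b = malloc(11) -> b = 0; heap: [0-10 ALLOC][11-56 FREE]
Op 4: free(b) -> (freed b); heap: [0-56 FREE]
Op 5: c = malloc(4) -> c = 0; heap: [0-3 ALLOC][4-56 FREE]
Op 6: d = malloc(13) -> d = 4; heap: [0-3 ALLOC][4-16 ALLOC][17-56 FREE]
Op 7: c = realloc(c, 25) -> c = 17; heap: [0-3 FREE][4-16 ALLOC][17-41 ALLOC][42-56 FREE]
Op 8: e = malloc(18) -> e = NULL; heap: [0-3 FREE][4-16 ALLOC][17-41 ALLOC][42-56 FREE]
Op 9: f = malloc(16) -> f = NULL; heap: [0-3 FREE][4-16 ALLOC][17-41 ALLOC][42-56 FREE]
Free blocks: [4 15] total_free=19 largest=15 -> 100*(19-15)/19 = 400/19 ≈ 21.053 -> rounds to 21

Answer: 21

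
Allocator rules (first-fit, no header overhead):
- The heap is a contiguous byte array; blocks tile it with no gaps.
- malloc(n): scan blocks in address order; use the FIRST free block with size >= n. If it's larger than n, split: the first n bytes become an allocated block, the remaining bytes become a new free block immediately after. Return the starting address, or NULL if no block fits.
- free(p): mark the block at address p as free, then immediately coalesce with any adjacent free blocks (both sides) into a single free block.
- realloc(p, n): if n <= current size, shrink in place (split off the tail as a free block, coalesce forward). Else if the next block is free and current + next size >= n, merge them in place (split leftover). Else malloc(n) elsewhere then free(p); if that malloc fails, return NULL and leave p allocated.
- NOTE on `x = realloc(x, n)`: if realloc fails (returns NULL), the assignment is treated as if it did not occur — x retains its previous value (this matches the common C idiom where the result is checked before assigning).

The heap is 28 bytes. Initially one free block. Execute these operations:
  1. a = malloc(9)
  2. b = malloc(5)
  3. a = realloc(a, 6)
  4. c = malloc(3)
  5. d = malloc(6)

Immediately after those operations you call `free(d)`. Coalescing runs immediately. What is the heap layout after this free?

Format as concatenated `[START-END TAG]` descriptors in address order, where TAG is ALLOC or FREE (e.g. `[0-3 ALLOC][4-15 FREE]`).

Op 1: a = malloc(9) -> a = 0; heap: [0-8 ALLOC][9-27 FREE]
Op 2: b = malloc(5) -> b = 9; heap: [0-8 ALLOC][9-13 ALLOC][14-27 FREE]
Op 3: a = realloc(a, 6) -> a = 0; heap: [0-5 ALLOC][6-8 FREE][9-13 ALLOC][14-27 FREE]
Op 4: c = malloc(3) -> c = 6; heap: [0-5 ALLOC][6-8 ALLOC][9-13 ALLOC][14-27 FREE]
Op 5: d = malloc(6) -> d = 14; heap: [0-5 ALLOC][6-8 ALLOC][9-13 ALLOC][14-19 ALLOC][20-27 FREE]
free(d): d = 14 -> block [14-19 ALLOC]; mark free, coalesce with adjacent free neighbors -> [0-5 ALLOC][6-8 ALLOC][9-13 ALLOC][14-27 FREE]

Answer: [0-5 ALLOC][6-8 ALLOC][9-13 ALLOC][14-27 FREE]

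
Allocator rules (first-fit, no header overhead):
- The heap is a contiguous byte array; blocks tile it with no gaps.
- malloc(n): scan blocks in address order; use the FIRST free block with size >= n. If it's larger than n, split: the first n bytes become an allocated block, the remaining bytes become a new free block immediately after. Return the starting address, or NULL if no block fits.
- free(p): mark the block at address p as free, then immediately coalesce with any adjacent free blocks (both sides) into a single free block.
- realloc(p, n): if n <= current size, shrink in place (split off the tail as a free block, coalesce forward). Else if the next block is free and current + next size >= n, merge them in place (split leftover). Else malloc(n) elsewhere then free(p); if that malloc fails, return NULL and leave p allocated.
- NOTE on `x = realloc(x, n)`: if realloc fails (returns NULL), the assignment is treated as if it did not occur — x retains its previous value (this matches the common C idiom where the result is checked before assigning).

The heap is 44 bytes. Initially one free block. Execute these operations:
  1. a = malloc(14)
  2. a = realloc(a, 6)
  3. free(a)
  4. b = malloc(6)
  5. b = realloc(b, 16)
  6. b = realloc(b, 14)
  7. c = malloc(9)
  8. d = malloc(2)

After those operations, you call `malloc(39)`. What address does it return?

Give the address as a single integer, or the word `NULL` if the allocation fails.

Answer: NULL

Derivation:
Op 1: a = malloc(14) -> a = 0; heap: [0-13 ALLOC][14-43 FREE]
Op 2: a = realloc(a, 6) -> a = 0; heap: [0-5 ALLOC][6-43 FREE]
Op 3: free(a) -> (freed a); heap: [0-43 FREE]
Op 4: b = malloc(6) -> b = 0; heap: [0-5 ALLOC][6-43 FREE]
Op 5: b = realloc(b, 16) -> b = 0; heap: [0-15 ALLOC][16-43 FREE]
Op 6: b = realloc(b, 14) -> b = 0; heap: [0-13 ALLOC][14-43 FREE]
Op 7: c = malloc(9) -> c = 14; heap: [0-13 ALLOC][14-22 ALLOC][23-43 FREE]
Op 8: d = malloc(2) -> d = 23; heap: [0-13 ALLOC][14-22 ALLOC][23-24 ALLOC][25-43 FREE]
malloc(39): first-fit scan over [0-13 ALLOC][14-22 ALLOC][23-24 ALLOC][25-43 FREE] -> NULL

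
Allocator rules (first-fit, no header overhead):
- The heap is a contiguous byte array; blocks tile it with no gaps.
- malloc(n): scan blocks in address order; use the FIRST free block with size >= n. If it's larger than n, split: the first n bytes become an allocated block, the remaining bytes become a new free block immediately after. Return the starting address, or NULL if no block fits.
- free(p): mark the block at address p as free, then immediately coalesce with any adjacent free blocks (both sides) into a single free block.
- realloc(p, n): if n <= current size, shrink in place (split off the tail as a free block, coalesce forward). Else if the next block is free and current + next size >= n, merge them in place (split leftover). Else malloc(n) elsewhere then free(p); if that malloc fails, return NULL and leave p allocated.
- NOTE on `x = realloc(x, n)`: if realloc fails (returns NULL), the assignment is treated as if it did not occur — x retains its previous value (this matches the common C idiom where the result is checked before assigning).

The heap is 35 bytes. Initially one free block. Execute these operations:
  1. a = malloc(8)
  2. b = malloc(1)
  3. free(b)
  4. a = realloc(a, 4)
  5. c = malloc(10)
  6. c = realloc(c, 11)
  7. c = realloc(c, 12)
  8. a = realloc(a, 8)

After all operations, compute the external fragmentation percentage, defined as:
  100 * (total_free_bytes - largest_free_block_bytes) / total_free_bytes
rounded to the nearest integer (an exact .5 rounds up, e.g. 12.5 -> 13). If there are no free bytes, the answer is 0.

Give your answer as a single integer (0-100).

Op 1: a = malloc(8) -> a = 0; heap: [0-7 ALLOC][8-34 FREE]
Op 2: b = malloc(1) -> b = 8; heap: [0-7 ALLOC][8-8 ALLOC][9-34 FREE]
Op 3: free(b) -> (freed b); heap: [0-7 ALLOC][8-34 FREE]
Op 4: a = realloc(a, 4) -> a = 0; heap: [0-3 ALLOC][4-34 FREE]
Op 5: c = malloc(10) -> c = 4; heap: [0-3 ALLOC][4-13 ALLOC][14-34 FREE]
Op 6: c = realloc(c, 11) -> c = 4; heap: [0-3 ALLOC][4-14 ALLOC][15-34 FREE]
Op 7: c = realloc(c, 12) -> c = 4; heap: [0-3 ALLOC][4-15 ALLOC][16-34 FREE]
Op 8: a = realloc(a, 8) -> a = 16; heap: [0-3 FREE][4-15 ALLOC][16-23 ALLOC][24-34 FREE]
Free blocks: [4 11] total_free=15 largest=11 -> 100*(15-11)/15 = 400/15 ≈ 26.667 -> rounds to 27

Answer: 27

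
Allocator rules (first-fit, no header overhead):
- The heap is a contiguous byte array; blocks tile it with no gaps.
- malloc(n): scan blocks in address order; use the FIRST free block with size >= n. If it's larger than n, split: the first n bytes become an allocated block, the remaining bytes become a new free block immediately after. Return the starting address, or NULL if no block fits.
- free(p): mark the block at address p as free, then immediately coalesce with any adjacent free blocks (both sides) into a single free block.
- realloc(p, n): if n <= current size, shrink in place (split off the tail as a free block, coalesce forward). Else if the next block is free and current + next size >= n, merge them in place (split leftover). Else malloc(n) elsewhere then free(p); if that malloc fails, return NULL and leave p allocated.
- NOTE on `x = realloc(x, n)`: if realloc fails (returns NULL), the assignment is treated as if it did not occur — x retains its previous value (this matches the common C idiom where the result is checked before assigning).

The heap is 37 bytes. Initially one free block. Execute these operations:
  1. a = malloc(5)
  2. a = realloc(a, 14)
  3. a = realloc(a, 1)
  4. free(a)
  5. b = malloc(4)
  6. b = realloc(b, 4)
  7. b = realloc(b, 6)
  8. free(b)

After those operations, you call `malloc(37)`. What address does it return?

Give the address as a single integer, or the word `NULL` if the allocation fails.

Op 1: a = malloc(5) -> a = 0; heap: [0-4 ALLOC][5-36 FREE]
Op 2: a = realloc(a, 14) -> a = 0; heap: [0-13 ALLOC][14-36 FREE]
Op 3: a = realloc(a, 1) -> a = 0; heap: [0-0 ALLOC][1-36 FREE]
Op 4: free(a) -> (freed a); heap: [0-36 FREE]
Op 5: b = malloc(4) -> b = 0; heap: [0-3 ALLOC][4-36 FREE]
Op 6: b = realloc(b, 4) -> b = 0; heap: [0-3 ALLOC][4-36 FREE]
Op 7: b = realloc(b, 6) -> b = 0; heap: [0-5 ALLOC][6-36 FREE]
Op 8: free(b) -> (freed b); heap: [0-36 FREE]
malloc(37): first-fit scan over [0-36 FREE] -> 0

Answer: 0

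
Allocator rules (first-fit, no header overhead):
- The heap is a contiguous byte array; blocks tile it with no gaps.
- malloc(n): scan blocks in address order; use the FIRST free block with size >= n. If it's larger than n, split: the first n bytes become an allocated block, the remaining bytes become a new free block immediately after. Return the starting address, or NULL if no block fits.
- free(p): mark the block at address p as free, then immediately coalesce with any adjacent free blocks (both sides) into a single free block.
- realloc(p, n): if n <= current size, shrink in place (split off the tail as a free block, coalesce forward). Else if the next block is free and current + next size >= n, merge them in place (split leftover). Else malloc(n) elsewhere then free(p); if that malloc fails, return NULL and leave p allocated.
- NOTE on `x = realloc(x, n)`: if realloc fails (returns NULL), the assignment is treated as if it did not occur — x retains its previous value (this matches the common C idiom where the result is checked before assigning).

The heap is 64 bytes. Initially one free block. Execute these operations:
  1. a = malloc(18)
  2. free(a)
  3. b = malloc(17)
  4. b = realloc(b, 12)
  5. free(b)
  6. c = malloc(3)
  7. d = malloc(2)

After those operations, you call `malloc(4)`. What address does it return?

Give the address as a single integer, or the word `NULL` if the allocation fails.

Answer: 5

Derivation:
Op 1: a = malloc(18) -> a = 0; heap: [0-17 ALLOC][18-63 FREE]
Op 2: free(a) -> (freed a); heap: [0-63 FREE]
Op 3: b = malloc(17) -> b = 0; heap: [0-16 ALLOC][17-63 FREE]
Op 4: b = realloc(b, 12) -> b = 0; heap: [0-11 ALLOC][12-63 FREE]
Op 5: free(b) -> (freed b); heap: [0-63 FREE]
Op 6: c = malloc(3) -> c = 0; heap: [0-2 ALLOC][3-63 FREE]
Op 7: d = malloc(2) -> d = 3; heap: [0-2 ALLOC][3-4 ALLOC][5-63 FREE]
malloc(4): first-fit scan over [0-2 ALLOC][3-4 ALLOC][5-63 FREE] -> 5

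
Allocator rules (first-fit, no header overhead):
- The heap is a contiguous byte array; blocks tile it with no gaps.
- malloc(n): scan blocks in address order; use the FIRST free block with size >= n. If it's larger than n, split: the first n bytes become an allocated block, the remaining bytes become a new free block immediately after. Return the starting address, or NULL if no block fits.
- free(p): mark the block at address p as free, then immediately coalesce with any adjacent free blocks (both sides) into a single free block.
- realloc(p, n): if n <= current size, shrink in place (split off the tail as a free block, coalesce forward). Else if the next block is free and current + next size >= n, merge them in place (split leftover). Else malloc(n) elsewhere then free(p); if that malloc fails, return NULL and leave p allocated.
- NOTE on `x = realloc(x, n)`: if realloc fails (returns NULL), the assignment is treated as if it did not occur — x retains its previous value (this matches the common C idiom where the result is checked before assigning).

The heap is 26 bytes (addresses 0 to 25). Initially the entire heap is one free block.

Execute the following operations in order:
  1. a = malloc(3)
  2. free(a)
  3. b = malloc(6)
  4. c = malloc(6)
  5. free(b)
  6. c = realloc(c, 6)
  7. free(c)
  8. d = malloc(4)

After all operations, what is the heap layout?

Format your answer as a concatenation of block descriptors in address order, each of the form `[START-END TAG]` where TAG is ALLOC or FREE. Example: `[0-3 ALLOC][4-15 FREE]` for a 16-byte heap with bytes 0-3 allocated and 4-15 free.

Op 1: a = malloc(3) -> a = 0; heap: [0-2 ALLOC][3-25 FREE]
Op 2: free(a) -> (freed a); heap: [0-25 FREE]
Op 3: b = malloc(6) -> b = 0; heap: [0-5 ALLOC][6-25 FREE]
Op 4: c = malloc(6) -> c = 6; heap: [0-5 ALLOC][6-11 ALLOC][12-25 FREE]
Op 5: free(b) -> (freed b); heap: [0-5 FREE][6-11 ALLOC][12-25 FREE]
Op 6: c = realloc(c, 6) -> c = 6; heap: [0-5 FREE][6-11 ALLOC][12-25 FREE]
Op 7: free(c) -> (freed c); heap: [0-25 FREE]
Op 8: d = malloc(4) -> d = 0; heap: [0-3 ALLOC][4-25 FREE]

Answer: [0-3 ALLOC][4-25 FREE]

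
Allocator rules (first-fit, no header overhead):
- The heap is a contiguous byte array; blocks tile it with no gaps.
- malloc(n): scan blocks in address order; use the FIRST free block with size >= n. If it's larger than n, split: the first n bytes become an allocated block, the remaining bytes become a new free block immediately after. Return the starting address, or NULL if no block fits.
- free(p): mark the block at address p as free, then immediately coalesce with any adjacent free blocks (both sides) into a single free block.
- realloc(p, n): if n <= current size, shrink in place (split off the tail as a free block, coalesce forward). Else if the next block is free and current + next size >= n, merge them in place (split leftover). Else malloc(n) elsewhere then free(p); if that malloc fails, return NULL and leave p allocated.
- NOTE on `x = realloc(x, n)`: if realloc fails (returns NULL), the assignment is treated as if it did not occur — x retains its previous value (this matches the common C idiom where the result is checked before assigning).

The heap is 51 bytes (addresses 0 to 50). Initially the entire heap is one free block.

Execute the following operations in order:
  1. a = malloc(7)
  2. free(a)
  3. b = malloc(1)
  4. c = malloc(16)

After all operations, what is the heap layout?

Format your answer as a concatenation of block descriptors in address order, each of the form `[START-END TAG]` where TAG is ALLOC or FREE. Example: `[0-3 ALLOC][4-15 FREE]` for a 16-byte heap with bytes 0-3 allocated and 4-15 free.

Answer: [0-0 ALLOC][1-16 ALLOC][17-50 FREE]

Derivation:
Op 1: a = malloc(7) -> a = 0; heap: [0-6 ALLOC][7-50 FREE]
Op 2: free(a) -> (freed a); heap: [0-50 FREE]
Op 3: b = malloc(1) -> b = 0; heap: [0-0 ALLOC][1-50 FREE]
Op 4: c = malloc(16) -> c = 1; heap: [0-0 ALLOC][1-16 ALLOC][17-50 FREE]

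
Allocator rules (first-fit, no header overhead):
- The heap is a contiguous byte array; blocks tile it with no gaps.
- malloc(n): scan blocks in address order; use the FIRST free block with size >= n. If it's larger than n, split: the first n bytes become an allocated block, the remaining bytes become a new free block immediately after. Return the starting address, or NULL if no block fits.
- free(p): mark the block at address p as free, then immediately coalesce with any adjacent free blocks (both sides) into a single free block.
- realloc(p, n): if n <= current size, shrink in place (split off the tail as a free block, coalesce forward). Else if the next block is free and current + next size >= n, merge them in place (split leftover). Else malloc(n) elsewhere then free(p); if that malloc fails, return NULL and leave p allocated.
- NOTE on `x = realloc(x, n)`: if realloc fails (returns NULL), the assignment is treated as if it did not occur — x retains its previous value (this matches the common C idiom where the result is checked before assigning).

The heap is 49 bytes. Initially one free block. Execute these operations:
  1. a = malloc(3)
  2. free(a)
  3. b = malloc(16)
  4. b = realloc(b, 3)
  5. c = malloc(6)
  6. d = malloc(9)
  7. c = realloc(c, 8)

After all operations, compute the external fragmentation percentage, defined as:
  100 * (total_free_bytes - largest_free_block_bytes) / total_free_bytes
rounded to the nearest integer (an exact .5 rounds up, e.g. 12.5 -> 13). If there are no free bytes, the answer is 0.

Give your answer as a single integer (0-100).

Answer: 21

Derivation:
Op 1: a = malloc(3) -> a = 0; heap: [0-2 ALLOC][3-48 FREE]
Op 2: free(a) -> (freed a); heap: [0-48 FREE]
Op 3: b = malloc(16) -> b = 0; heap: [0-15 ALLOC][16-48 FREE]
Op 4: b = realloc(b, 3) -> b = 0; heap: [0-2 ALLOC][3-48 FREE]
Op 5: c = malloc(6) -> c = 3; heap: [0-2 ALLOC][3-8 ALLOC][9-48 FREE]
Op 6: d = malloc(9) -> d = 9; heap: [0-2 ALLOC][3-8 ALLOC][9-17 ALLOC][18-48 FREE]
Op 7: c = realloc(c, 8) -> c = 18; heap: [0-2 ALLOC][3-8 FREE][9-17 ALLOC][18-25 ALLOC][26-48 FREE]
Free blocks: [6 23] total_free=29 largest=23 -> 100*(29-23)/29 = 600/29 ≈ 20.690 -> rounds to 21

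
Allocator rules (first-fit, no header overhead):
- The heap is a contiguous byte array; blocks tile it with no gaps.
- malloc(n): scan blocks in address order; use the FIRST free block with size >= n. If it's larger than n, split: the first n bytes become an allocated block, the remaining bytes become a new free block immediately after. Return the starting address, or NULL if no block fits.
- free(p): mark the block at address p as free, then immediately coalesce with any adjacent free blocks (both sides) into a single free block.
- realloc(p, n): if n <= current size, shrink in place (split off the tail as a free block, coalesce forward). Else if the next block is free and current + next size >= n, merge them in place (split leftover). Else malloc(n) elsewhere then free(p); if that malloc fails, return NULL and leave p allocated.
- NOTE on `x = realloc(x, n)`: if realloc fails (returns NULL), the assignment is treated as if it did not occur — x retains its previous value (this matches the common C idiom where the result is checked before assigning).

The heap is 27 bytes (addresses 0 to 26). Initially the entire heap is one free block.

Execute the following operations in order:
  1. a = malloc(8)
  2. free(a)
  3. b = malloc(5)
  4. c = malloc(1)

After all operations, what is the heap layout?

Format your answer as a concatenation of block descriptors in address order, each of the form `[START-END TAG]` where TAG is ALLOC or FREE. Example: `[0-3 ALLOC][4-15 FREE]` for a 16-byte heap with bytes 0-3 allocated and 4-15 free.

Op 1: a = malloc(8) -> a = 0; heap: [0-7 ALLOC][8-26 FREE]
Op 2: free(a) -> (freed a); heap: [0-26 FREE]
Op 3: b = malloc(5) -> b = 0; heap: [0-4 ALLOC][5-26 FREE]
Op 4: c = malloc(1) -> c = 5; heap: [0-4 ALLOC][5-5 ALLOC][6-26 FREE]

Answer: [0-4 ALLOC][5-5 ALLOC][6-26 FREE]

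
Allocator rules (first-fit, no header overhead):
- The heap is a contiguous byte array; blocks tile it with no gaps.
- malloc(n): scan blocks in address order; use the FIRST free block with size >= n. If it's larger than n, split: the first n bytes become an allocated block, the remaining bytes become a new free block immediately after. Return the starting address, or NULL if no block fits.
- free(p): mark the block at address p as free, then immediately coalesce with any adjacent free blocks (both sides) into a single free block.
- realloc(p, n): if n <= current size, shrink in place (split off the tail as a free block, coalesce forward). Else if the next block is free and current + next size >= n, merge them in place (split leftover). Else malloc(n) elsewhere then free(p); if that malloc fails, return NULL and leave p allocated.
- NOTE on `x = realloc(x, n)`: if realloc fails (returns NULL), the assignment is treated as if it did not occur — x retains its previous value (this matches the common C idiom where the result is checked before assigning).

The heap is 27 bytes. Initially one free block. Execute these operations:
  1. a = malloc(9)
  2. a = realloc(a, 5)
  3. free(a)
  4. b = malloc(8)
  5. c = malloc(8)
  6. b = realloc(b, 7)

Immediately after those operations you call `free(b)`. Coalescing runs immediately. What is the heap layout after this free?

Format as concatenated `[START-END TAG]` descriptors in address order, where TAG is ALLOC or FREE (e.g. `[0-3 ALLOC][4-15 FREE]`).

Answer: [0-7 FREE][8-15 ALLOC][16-26 FREE]

Derivation:
Op 1: a = malloc(9) -> a = 0; heap: [0-8 ALLOC][9-26 FREE]
Op 2: a = realloc(a, 5) -> a = 0; heap: [0-4 ALLOC][5-26 FREE]
Op 3: free(a) -> (freed a); heap: [0-26 FREE]
Op 4: b = malloc(8) -> b = 0; heap: [0-7 ALLOC][8-26 FREE]
Op 5: c = malloc(8) -> c = 8; heap: [0-7 ALLOC][8-15 ALLOC][16-26 FREE]
Op 6: b = realloc(b, 7) -> b = 0; heap: [0-6 ALLOC][7-7 FREE][8-15 ALLOC][16-26 FREE]
free(b): b = 0 -> block [0-6 ALLOC]; mark free, coalesce with adjacent free neighbors -> [0-7 FREE][8-15 ALLOC][16-26 FREE]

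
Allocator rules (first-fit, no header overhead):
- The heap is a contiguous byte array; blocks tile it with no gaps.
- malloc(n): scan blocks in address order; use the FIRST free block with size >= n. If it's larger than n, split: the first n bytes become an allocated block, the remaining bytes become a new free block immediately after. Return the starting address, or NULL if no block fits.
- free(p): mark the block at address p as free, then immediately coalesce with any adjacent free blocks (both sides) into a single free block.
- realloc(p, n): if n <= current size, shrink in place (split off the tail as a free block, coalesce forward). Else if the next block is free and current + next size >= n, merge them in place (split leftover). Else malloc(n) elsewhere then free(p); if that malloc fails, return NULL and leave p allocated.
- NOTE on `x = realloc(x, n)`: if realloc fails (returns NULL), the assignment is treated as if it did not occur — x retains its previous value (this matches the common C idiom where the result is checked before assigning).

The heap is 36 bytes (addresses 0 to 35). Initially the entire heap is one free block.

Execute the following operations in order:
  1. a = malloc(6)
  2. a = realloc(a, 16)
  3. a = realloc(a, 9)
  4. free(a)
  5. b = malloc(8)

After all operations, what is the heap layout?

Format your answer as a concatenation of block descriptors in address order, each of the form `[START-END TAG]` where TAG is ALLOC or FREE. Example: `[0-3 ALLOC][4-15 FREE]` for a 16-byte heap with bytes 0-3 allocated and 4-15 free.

Answer: [0-7 ALLOC][8-35 FREE]

Derivation:
Op 1: a = malloc(6) -> a = 0; heap: [0-5 ALLOC][6-35 FREE]
Op 2: a = realloc(a, 16) -> a = 0; heap: [0-15 ALLOC][16-35 FREE]
Op 3: a = realloc(a, 9) -> a = 0; heap: [0-8 ALLOC][9-35 FREE]
Op 4: free(a) -> (freed a); heap: [0-35 FREE]
Op 5: b = malloc(8) -> b = 0; heap: [0-7 ALLOC][8-35 FREE]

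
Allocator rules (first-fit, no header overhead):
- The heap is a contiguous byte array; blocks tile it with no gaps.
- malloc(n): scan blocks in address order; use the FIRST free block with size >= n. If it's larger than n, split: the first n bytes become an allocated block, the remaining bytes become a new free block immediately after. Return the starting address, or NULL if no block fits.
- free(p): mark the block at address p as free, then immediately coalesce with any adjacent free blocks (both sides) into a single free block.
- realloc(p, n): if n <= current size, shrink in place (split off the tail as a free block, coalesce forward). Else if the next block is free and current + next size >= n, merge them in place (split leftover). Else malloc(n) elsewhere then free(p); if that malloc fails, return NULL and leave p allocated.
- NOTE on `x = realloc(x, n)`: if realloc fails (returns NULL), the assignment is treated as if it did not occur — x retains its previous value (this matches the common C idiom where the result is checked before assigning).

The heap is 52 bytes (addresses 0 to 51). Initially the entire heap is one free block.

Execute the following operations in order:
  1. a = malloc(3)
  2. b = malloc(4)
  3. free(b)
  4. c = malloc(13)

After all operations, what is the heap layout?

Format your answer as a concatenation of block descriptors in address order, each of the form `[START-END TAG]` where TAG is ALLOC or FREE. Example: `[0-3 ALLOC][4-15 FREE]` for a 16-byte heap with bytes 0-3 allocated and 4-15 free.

Answer: [0-2 ALLOC][3-15 ALLOC][16-51 FREE]

Derivation:
Op 1: a = malloc(3) -> a = 0; heap: [0-2 ALLOC][3-51 FREE]
Op 2: b = malloc(4) -> b = 3; heap: [0-2 ALLOC][3-6 ALLOC][7-51 FREE]
Op 3: free(b) -> (freed b); heap: [0-2 ALLOC][3-51 FREE]
Op 4: c = malloc(13) -> c = 3; heap: [0-2 ALLOC][3-15 ALLOC][16-51 FREE]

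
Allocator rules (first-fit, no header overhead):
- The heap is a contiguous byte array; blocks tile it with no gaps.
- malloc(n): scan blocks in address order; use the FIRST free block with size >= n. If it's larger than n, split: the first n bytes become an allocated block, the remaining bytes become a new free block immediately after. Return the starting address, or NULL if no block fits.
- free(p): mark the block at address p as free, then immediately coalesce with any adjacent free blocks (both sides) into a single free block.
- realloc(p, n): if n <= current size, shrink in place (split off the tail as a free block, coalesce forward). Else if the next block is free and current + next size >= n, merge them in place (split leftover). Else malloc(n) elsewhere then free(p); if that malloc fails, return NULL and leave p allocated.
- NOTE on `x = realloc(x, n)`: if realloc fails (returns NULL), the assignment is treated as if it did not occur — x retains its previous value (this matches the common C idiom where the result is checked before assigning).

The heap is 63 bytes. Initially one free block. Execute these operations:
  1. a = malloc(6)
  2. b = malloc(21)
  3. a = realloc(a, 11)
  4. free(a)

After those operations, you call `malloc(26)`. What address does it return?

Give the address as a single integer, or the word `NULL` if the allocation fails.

Answer: 27

Derivation:
Op 1: a = malloc(6) -> a = 0; heap: [0-5 ALLOC][6-62 FREE]
Op 2: b = malloc(21) -> b = 6; heap: [0-5 ALLOC][6-26 ALLOC][27-62 FREE]
Op 3: a = realloc(a, 11) -> a = 27; heap: [0-5 FREE][6-26 ALLOC][27-37 ALLOC][38-62 FREE]
Op 4: free(a) -> (freed a); heap: [0-5 FREE][6-26 ALLOC][27-62 FREE]
malloc(26): first-fit scan over [0-5 FREE][6-26 ALLOC][27-62 FREE] -> 27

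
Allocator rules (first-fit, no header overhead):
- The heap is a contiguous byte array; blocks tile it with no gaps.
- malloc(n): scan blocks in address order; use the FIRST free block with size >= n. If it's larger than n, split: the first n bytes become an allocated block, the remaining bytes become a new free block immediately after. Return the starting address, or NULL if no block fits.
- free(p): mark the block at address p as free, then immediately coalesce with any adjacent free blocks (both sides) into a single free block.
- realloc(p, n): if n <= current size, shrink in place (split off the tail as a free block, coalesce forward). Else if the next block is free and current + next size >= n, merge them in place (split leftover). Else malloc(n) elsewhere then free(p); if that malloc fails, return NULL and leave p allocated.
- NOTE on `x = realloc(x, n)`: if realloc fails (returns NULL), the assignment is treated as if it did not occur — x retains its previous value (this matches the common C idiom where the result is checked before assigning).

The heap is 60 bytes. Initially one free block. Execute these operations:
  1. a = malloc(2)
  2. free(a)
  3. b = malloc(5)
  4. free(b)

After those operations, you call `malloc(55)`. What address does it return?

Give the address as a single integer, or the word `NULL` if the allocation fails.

Answer: 0

Derivation:
Op 1: a = malloc(2) -> a = 0; heap: [0-1 ALLOC][2-59 FREE]
Op 2: free(a) -> (freed a); heap: [0-59 FREE]
Op 3: b = malloc(5) -> b = 0; heap: [0-4 ALLOC][5-59 FREE]
Op 4: free(b) -> (freed b); heap: [0-59 FREE]
malloc(55): first-fit scan over [0-59 FREE] -> 0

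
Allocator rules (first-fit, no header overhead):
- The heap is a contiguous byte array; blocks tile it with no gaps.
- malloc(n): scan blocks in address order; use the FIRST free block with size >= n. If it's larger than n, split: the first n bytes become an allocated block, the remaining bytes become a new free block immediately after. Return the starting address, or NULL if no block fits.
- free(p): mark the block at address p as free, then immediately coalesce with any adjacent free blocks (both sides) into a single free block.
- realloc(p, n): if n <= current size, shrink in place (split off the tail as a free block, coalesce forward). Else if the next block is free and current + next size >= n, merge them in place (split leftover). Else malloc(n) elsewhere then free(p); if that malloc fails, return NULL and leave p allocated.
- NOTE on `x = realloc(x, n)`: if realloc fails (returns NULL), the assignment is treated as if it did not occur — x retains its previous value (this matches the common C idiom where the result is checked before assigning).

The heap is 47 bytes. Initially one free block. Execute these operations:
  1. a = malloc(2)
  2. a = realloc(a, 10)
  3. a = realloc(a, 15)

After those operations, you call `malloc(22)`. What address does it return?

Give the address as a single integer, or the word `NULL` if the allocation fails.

Op 1: a = malloc(2) -> a = 0; heap: [0-1 ALLOC][2-46 FREE]
Op 2: a = realloc(a, 10) -> a = 0; heap: [0-9 ALLOC][10-46 FREE]
Op 3: a = realloc(a, 15) -> a = 0; heap: [0-14 ALLOC][15-46 FREE]
malloc(22): first-fit scan over [0-14 ALLOC][15-46 FREE] -> 15

Answer: 15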